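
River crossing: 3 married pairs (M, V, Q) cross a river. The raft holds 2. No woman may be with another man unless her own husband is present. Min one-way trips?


Label couples M, V, Q (H = husband, W = wife).
Counting alone: 6 people, the raft carries 2 and someone must bring it back, so each round trip nets at most +1 on the far side until the last crossing → at least 9 trips. The jealousy constraint makes 9 impossible; the shortest valid schedule has 11:
1. WM+WV →  (far: WM,WV; near: HM,HV,HQ,WQ)
2. WM ←       (far: WV; near: HM,HV,HQ,WM,WQ)
3. WM+WQ →  (far: WM,WV,WQ; near: HM,HV,HQ)
4. WM ←       (far: WV,WQ; near: HM,HV,HQ,WM)
5. HV+HQ →  (far: HV,WV,HQ,WQ; near: HM,WM)
6. HV+WV ←  (far: HQ,WQ; near: HM,WM,HV,WV)
7. HM+HV →  (far: HM,HV,HQ,WQ; near: WM,WV)
8. WQ ←       (far: HM,HV,HQ; near: WM,WV,WQ)
9. WM+WV →  (far: HM,WM,HV,WV,HQ; near: WQ)
10. HQ ←      (far: HM,WM,HV,WV; near: HQ,WQ)
11. HQ+WQ → (far: all six; near: empty)
In every state each wife is either with her husband or with no other man.
Minimum trips = 11

11


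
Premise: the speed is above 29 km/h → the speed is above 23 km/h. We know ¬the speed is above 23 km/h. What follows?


Modus tollens: P → Q, ¬Q ⊢ ¬P
P: the speed is above 29 km/h
Q: the speed is above 23 km/h
We have P → Q and Q is false.
By modus tollens, P must be false.

It is not the case that the speed is above 29 km/h


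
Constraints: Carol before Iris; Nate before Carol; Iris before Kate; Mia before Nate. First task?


Constraints: Carol before Iris; Nate before Carol; Iris before Kate; Mia before Nate
The first task can have nothing scheduled before it, so it must never appear on the right of a 'before'.
Tasks appearing after some 'before': Iris, Carol, Kate, Nate.
The only task not in that list is Mia → it is first.

Mia


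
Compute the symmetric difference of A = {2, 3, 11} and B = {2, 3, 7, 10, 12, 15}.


A = {2, 3, 11}
B = {2, 3, 7, 10, 12, 15}
Operation: symmetric difference
In A only: [11], in B only: [7, 10, 12, 15]

{7, 10, 11, 12, 15}


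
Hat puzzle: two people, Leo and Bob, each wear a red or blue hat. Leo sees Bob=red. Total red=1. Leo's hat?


Total red = 1, Bob = red
Red accounted for: 1
Remaining for Leo: 0
Leo's hat is blue.

blue


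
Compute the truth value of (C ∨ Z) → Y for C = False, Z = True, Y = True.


C = False, Z = True, Y = True
Step 1: C ∨ Z = False OR True = True
Step 2: (True) → Y: false only when antecedent=True and Y=False.
Result: True

True


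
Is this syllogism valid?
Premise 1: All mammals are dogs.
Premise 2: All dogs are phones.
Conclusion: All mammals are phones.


Premise 1: All mammals are dogs.
Premise 2: All dogs are phones.
Conclusion: All mammals are phones.
Barbara syllogism (AAA-1): All A are B, All B are C → All A are C.
Middle term (dogs) distributed in premise 2.

Valid


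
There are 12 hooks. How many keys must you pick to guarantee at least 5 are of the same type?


Pigeonhole: to guarantee k in one of n categories, need (k-1)×n + 1.
k = 5, n = 12
Minimum = (5-1) × 12 + 1 = 4 × 12 + 1

49


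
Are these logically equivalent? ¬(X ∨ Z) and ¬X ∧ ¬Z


Expression 1: ¬(X ∨ Z)
Expression 2: ¬X ∧ ¬Z
Truth table (X Z | Expr1 Expr2):
  T T |   F     F
  T F |   F     F
  F T |   F     F
  F F |   T     T
All 4 rows agree, so the expressions are logically equivalent.

Yes


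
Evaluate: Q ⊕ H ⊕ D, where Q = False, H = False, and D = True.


Q = False, H = False, D = True
Step 1: Q ⊕ H = False XOR False = False
Step 2: False ⊕ D = False XOR True = True
XOR is true when an odd number of operands are true.

True


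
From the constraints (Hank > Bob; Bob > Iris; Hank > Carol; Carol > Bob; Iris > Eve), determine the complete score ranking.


Constraints: Hank > Bob; Bob > Iris; Hank > Carol; Carol > Bob; Iris > Eve
Method: at each step, the next-highest is the one remaining person who never appears on the smaller side of a constraint between remaining people.
  Step 1: remaining {Eve, Hank, Carol, Bob, Iris}; on the smaller side: {Eve, Carol, Bob, Iris} → Hank is next (Hank > Bob; Hank > Carol).
  Step 2: remaining {Eve, Carol, Bob, Iris}; on the smaller side: {Eve, Bob, Iris} → Carol is next (Carol > Bob).
  Step 3: remaining {Eve, Bob, Iris}; on the smaller side: {Eve, Iris} → Bob is next (Bob > Iris).
  Step 4: remaining {Eve, Iris}; on the smaller side: {Eve} → Iris is next (Iris > Eve).
  Step 5: only Eve remains → lowest.
Final ranking (highest to lowest):

Hank > Carol > Bob > Iris > Eve


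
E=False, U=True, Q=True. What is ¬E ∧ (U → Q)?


E = False, U = True, Q = True
Expression: ¬E ∧ (U → Q)
Step 1: ¬E = NOT False = True
Step 2: U → Q = True → True (false only if U=True, Q=False) = True
Step 3: (True) ∧ (True) = True AND True = True

True


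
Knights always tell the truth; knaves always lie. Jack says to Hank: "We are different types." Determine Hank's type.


Jack says: "We are different types."
Case 1: Jack is a Knight (truth-teller)
  Statement is true → they ARE different → Hank is a Knave
Case 2: Jack is a Knave (liar)
  Statement is false → they are NOT different → Hank is a Knave
In both cases, Hank is a Knave.

Knave


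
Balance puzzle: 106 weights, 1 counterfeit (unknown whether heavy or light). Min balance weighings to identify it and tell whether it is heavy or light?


Let n = 106. 212 possibilities (n weights × lighter/heavier); each weighing has 3 outcomes.
Bound for k weighings: say the first weighing puts j weights on each pan. If it tips, the 2j weighed weights remain suspects (each with a known direction) and k-1 weighings give 3^(k-1) outcomes; 3^(k-1) is odd, so 2j ≤ 3^(k-1) - 1. If it balances, the n - 2j unweighed weights remain with direction unknown: 2(n - 2j) ≤ 3^(k-1) - 1 by the same parity argument. Adding, n ≤ (3^(k-1) - 1) + (3^(k-1) - 1)/2 = (3^k - 3)/2, and the classical three-group strategy achieves this (3 weights in 2 weighings, 12 in 3, 39 in 4, 120 in 5).
So we need the smallest k with (3^k - 3)/2 ≥ 106.
k = 4: (3^4 - 3)/2 = 39 < 106 ✗
k = 5: (3^5 - 3)/2 = 120 ≥ 106 ✓

5


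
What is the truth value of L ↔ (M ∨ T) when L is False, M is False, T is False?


L = False, M = False, T = False
Step 1: M ∨ T = False OR False = False
Step 2: L ↔ (False): true when both sides have same truth value.
Result: False ↔ False = True

True


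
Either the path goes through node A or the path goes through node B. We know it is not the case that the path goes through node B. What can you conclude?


Disjunctive syllogism: P ∨ Q, ¬P ⊢ Q
Disjunction: the path goes through node A ∨ the path goes through node B
We know it is not the case that the path goes through node B.
By disjunctive syllogism, the other disjunct must be true.

The path goes through node A


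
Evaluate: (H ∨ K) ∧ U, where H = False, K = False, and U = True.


H = False, K = False, U = True
Step 1: H ∨ K = False OR False = False
Step 2: False ∧ U = False AND True = False
OR is true when at least one operand is true; AND requires both.

False


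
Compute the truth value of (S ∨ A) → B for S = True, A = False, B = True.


S = True, A = False, B = True
Step 1: S ∨ A = True OR False = True
Step 2: (True) → B: false only when antecedent=True and B=False.
Result: True

True


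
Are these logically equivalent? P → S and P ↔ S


Expression 1: P → S
Expression 2: P ↔ S
Truth table (P S | Expr1 Expr2):
  T T |   T     T
  T F |   F     F
  F T |   T     F   ← differ
  F F |   T     T
Counterexample: P=F, S=T gives Expr1 = T but Expr2 = F, so the expressions are NOT logically equivalent.

No


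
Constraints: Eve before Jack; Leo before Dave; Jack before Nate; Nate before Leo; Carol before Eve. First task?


Constraints: Eve before Jack; Leo before Dave; Jack before Nate; Nate before Leo; Carol before Eve
The first task can have nothing scheduled before it, so it must never appear on the right of a 'before'.
Tasks appearing after some 'before': Jack, Dave, Nate, Leo, Eve.
The only task not in that list is Carol → it is first.

Carol


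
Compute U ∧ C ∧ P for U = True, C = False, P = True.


U = True, C = False, P = True
Step 1: U ∧ C = True AND False = False
Step 2: (False) ∧ P = (False) AND True = False
AND is true only when ALL operands are true.

False


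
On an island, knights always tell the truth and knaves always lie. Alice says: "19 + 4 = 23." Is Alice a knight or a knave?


Statement: "19 + 4 = 23."
Actual: 19 + 4 = 23
Claimed: 23
Statement is TRUE → Alice tells the truth → Knight

Knight


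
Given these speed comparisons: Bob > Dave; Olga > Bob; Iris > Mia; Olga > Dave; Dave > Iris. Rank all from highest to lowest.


Constraints: Bob > Dave; Olga > Bob; Iris > Mia; Olga > Dave; Dave > Iris
Method: at each step, the next-highest is the one remaining person who never appears on the smaller side of a constraint between remaining people.
  Step 1: remaining {Dave, Mia, Iris, Olga, Bob}; on the smaller side: {Dave, Mia, Iris, Bob} → Olga is next (Olga > Bob; Olga > Dave).
  Step 2: remaining {Dave, Mia, Iris, Bob}; on the smaller side: {Dave, Mia, Iris} → Bob is next (Bob > Dave).
  Step 3: remaining {Dave, Mia, Iris}; on the smaller side: {Mia, Iris} → Dave is next (Dave > Iris).
  Step 4: remaining {Mia, Iris}; on the smaller side: {Mia} → Iris is next (Iris > Mia).
  Step 5: only Mia remains → lowest.
Final ranking (highest to lowest):

Olga > Bob > Dave > Iris > Mia


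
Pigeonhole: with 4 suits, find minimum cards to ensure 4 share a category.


Pigeonhole: to guarantee k in one of n categories, need (k-1)×n + 1.
k = 4, n = 4
Minimum = (4-1) × 4 + 1 = 3 × 4 + 1

13


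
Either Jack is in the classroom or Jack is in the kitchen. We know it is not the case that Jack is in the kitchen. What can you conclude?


Disjunctive syllogism: P ∨ Q, ¬P ⊢ Q
Disjunction: Jack is in the classroom ∨ Jack is in the kitchen
We know it is not the case that Jack is in the kitchen.
By disjunctive syllogism, the other disjunct must be true.

Jack is in the classroom


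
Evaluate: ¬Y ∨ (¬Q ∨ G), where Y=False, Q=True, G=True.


Y = False, Q = True, G = True
Expression: ¬Y ∨ (¬Q ∨ G)
Step 1: ¬Q = NOT True = False
Step 2: ¬Q ∨ G = False OR True = True
Step 3: ¬Y = NOT False = True
Step 4: (True) ∨ (True) = True OR True = True

True


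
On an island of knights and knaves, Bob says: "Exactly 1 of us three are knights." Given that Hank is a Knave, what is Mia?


Bob claims exactly 1 knights among Bob, Hank, Mia.
Given: Hank is a Knave.

Case 1: Bob is a Knight (tells truth)
  Then exactly 1 of the three are knights.
  Counting Bob, Hank: 1 knight(s) so far. Need 0 more → Mia = Knave.
Case 2: Bob is a Knave (lies)
  Then the count is NOT 1.
  If Mia = Knight, count = 1 = 1 → claim would be true, contradicts lie.
  If Mia = Knave, count = 0 ≠ 1 → lie confirmed ✓

Mia is a Knave.

Knave


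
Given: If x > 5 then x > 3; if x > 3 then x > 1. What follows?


Hypothetical syllogism: P → Q, Q → R ⊢ P → R
Premise 1: x > 5 → x > 3
Premise 2: x > 3 → x > 1
Chain the implications: the middle term (x > 3) links the two.
Conclusion: If x > 5, then x > 1.

If x > 5, then x > 1.


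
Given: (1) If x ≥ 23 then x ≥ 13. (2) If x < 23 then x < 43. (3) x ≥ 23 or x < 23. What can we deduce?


Constructive dilemma: (P → Q) ∧ (R → S), P ∨ R ⊢ Q ∨ S
Premise 1: x ≥ 23 → x ≥ 13
Premise 2: x < 23 → x < 43
Premise 3: x ≥ 23 ∨ x < 23
Case 1: Assuming x ≥ 23, then by Premise 1, x ≥ 13.
Case 2: Assuming x < 23, then by Premise 2, x < 43.
Since one of x ≥ 23 or x < 23 must hold, we get x ≥ 13 or x < 43.

x ≥ 13 or x < 43.


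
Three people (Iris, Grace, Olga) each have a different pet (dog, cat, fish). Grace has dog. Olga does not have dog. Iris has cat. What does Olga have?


From clues:
  Iris → cat
  Grace → dog
By elimination, Olga gets the remaining.

fish


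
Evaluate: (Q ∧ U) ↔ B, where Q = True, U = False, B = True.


Q = True, U = False, B = True
Step 1: Q ∧ U = True AND False = False
Step 2: (False) ↔ B: true when both sides have same truth value.
Result: False ↔ True = False

False


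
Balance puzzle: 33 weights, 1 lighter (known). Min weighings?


Each weighing has 3 outcomes (left heavy / balance / right heavy), so k weighings distinguish at most 3^k cases; splitting into three near-equal groups achieves this.
Need 3^k ≥ 33: 3^3 = 27 < 33 ≤ 3^4 = 81
k = ⌈log₃(33)⌉ = 4

4


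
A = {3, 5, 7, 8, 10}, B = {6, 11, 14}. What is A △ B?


A = {3, 5, 7, 8, 10}
B = {6, 11, 14}
Operation: symmetric difference
In A only: [3, 5, 7, 8, 10], in B only: [6, 11, 14]

{3, 5, 6, 7, 8, 10, 11, 14}


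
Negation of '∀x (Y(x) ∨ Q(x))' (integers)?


Original: ∀x (Y(x) ∨ Q(x))
Rule: ¬∀→∃, ¬∃→∀, negate predicate.
Negation: ∃x (¬Y(x) ∧ ¬Q(x))

∃x (¬Y(x) ∧ ¬Q(x))


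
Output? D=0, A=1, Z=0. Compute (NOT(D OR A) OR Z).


D OR A = 1
NOT(1) = 0
0 OR 0 = 0

0


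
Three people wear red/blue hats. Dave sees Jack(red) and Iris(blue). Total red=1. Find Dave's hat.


Total red = 1, seen red = 1
Own red = 1 - 1 = 0
Dave's hat is blue.

blue


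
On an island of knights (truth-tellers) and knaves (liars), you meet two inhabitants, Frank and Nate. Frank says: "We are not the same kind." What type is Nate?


Frank says: "We are not the same kind."
Case 1: Frank is a Knight (truth-teller)
  Statement is true → they ARE different → Nate is a Knave
Case 2: Frank is a Knave (liar)
  Statement is false → they are NOT different → Nate is a Knave
In both cases, Nate is a Knave.

Knave


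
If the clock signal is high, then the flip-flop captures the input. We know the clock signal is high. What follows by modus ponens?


Modus ponens: P → Q, P ⊢ Q
P: the clock signal is high
Q: the flip-flop captures the input
We have P → Q and P is true.
By modus ponens, Q must be true.

The flip-flop captures the input


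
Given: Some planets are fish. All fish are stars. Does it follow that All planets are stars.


Premise 1: Some planets are fish.
Premise 2: All fish are stars.
Conclusion: All planets are stars.
Fallacy: illicit minor. The minor term (planets) is distributed in the conclusion ('All planets ...') but undistributed in its premise ('Some planets are fish' doesn't cover all planets).
Only 'Some planets are stars' follows, not 'All'.

Invalid


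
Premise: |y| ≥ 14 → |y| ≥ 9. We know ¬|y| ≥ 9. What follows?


Modus tollens: P → Q, ¬Q ⊢ ¬P
P: |y| ≥ 14
Q: |y| ≥ 9
We have P → Q and Q is false.
By modus tollens, P must be false.

It is not the case that |y| ≥ 14


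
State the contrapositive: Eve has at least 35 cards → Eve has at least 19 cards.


Original: If Eve has at least 35 cards, then Eve has at least 19 cards
Contrapositive: If ¬Q, then ¬P
Negate Q: not (Eve has at least 19 cards)
Negate P: not (Eve has at least 35 cards)

If not (Eve has at least 19 cards), then not (Eve has at least 35 cards).


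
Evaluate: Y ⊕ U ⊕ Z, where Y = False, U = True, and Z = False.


Y = False, U = True, Z = False
Step 1: Y ⊕ U = False XOR True = True
Step 2: True ⊕ Z = True XOR False = True
XOR is true when an odd number of operands are true.

True


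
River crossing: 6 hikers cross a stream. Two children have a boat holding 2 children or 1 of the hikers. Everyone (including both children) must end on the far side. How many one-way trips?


Per crossing of one of the hikers: children→, one←, one of the hikers→, one← = 4 trips
6 × 4 = 24, + 1 final children→ = 25
Minimum trips = 25

25


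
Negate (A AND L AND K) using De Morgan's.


De Morgan's law: ¬(P ∧ Q ∧ R) ≡ ¬P ∨ ¬Q ∨ ¬R
¬(A ∧ L ∧ K) = ¬A ∨ ¬L ∨ ¬K

¬A ∨ ¬L ∨ ¬K


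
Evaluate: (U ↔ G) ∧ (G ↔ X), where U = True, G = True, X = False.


U = True, G = True, X = False
Step 1: U ↔ G is true when U and G have the same value. Result: True
Step 2: G ↔ X is true when G and X have the same value. Result: False
Step 3: True ∧ False = False

False


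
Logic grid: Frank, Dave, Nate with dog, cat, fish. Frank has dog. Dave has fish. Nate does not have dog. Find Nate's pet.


From clues:
  Frank → dog
  Dave → fish
By elimination, Nate gets the remaining.

cat


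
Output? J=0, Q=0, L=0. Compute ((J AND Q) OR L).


J AND Q = 0&0 = 0
0 OR 0 = 0

0


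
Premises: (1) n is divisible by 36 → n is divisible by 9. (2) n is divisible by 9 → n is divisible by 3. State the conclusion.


Hypothetical syllogism: P → Q, Q → R ⊢ P → R
Premise 1: n is divisible by 36 → n is divisible by 9
Premise 2: n is divisible by 9 → n is divisible by 3
Chain the implications: the middle term (n is divisible by 9) links the two.
Conclusion: If n is divisible by 36, then n is divisible by 3.

If n is divisible by 36, then n is divisible by 3.


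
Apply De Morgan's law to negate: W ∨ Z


De Morgan's law: ¬(P ∨ Q) ≡ ¬P ∧ ¬Q
¬(W ∨ Z) = ¬W ∧ ¬Z

¬W ∧ ¬Z


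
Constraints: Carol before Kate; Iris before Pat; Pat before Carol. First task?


Constraints: Carol before Kate; Iris before Pat; Pat before Carol
The first task can have nothing scheduled before it, so it must never appear on the right of a 'before'.
Tasks appearing after some 'before': Kate, Pat, Carol.
The only task not in that list is Iris → it is first.

Iris


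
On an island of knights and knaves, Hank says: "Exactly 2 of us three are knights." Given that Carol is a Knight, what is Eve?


Hank claims exactly 2 knights among Hank, Carol, Eve.
Given: Carol is a Knight.

Case 1: Hank is a Knight (tells truth)
  Then exactly 2 of the three are knights.
  Counting Hank, Carol: 2 knight(s) so far. Need 0 more → Eve = Knave.
Case 2: Hank is a Knave (lies)
  Then the count is NOT 2.
  If Eve = Knight, count = 2 = 2 → claim would be true, contradicts lie.
  If Eve = Knave, count = 1 ≠ 2 → lie confirmed ✓

Eve is a Knave.

Knave


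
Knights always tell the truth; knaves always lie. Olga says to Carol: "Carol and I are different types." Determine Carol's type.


Olga says: "Carol and I are different types."
Case 1: Olga is a Knight (truth-teller)
  Statement is true → they ARE different → Carol is a Knave
Case 2: Olga is a Knave (liar)
  Statement is false → they are NOT different → Carol is a Knave
In both cases, Carol is a Knave.

Knave


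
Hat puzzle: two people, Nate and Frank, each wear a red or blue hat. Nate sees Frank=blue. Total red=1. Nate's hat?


Total red = 1, Frank = blue
Red accounted for: 0
Remaining for Nate: 1
Nate's hat is red.

red


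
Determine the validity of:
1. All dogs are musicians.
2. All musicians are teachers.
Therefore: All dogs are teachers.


Premise 1: All dogs are musicians.
Premise 2: All musicians are teachers.
Conclusion: All dogs are teachers.
Barbara syllogism (AAA-1): All A are B, All B are C → All A are C.
Middle term (musicians) distributed in premise 2.

Valid


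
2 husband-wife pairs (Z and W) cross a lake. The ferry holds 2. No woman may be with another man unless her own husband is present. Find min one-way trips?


Label couples Z and W.
1. WZ+WW → (far: WZ,WW; near: HZ,HW)
2. WZ ←   (far: WW; near: HZ,HW,WZ)
3. HZ+HW → (far: HZ,HW,WW; near: WZ)
4. HZ ←   (far: HW,WW; near: HZ,WZ)  — HZ returns, since WZ is alone on near bank
5. HZ+WZ → (far: all four; near: empty)
Every state respects the constraint.
Minimum trips = 5

5


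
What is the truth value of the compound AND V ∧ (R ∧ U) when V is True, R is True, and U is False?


V = True, R = True, U = False
Step 1: R ∧ U = True AND False = False
Step 2: V ∧ False = True AND False = False
AND is true only when ALL operands are true.

False


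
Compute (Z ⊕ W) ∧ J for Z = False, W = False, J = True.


Z = False, W = False, J = True
Step 1: Z ⊕ W = False XOR False = False
Step 2: False ∧ J = False AND True = False
XOR true when exactly one of Z,W is true; then AND with J.

False


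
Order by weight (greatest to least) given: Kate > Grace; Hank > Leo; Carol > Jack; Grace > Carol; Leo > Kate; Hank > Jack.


Constraints: Kate > Grace; Hank > Leo; Carol > Jack; Grace > Carol; Leo > Kate; Hank > Jack
Method: at each step, the next-highest is the one remaining person who never appears on the smaller side of a constraint between remaining people.
  Step 1: remaining {Jack, Kate, Carol, Leo, Hank, Grace}; on the smaller side: {Jack, Kate, Carol, Leo, Grace} → Hank is next (Hank > Leo; Hank > Jack).
  Step 2: remaining {Jack, Kate, Carol, Leo, Grace}; on the smaller side: {Jack, Kate, Carol, Grace} → Leo is next (Leo > Kate).
  Step 3: remaining {Jack, Kate, Carol, Grace}; on the smaller side: {Jack, Carol, Grace} → Kate is next (Kate > Grace).
  Step 4: remaining {Jack, Carol, Grace}; on the smaller side: {Jack, Carol} → Grace is next (Grace > Carol).
  Step 5: remaining {Jack, Carol}; on the smaller side: {Jack} → Carol is next (Carol > Jack).
  Step 6: only Jack remains → lowest.
Final ranking (highest to lowest):

Hank > Leo > Kate > Grace > Carol > Jack


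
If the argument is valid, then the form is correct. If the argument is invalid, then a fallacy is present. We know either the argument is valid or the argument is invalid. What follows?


Constructive dilemma: (P → Q) ∧ (R → S), P ∨ R ⊢ Q ∨ S
Premise 1: the argument is valid → the form is correct
Premise 2: the argument is invalid → a fallacy is present
Premise 3: the argument is valid ∨ the argument is invalid
Case 1: Assuming the argument is valid, then by Premise 1, the form is correct.
Case 2: Assuming the argument is invalid, then by Premise 2, a fallacy is present.
Since one of the argument is valid or the argument is invalid must hold, we get the form is correct or a fallacy is present.

The form is correct or a fallacy is present.


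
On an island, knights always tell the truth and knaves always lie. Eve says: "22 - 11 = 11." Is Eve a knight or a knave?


Statement: "22 - 11 = 11."
Actual: 22 - 11 = 11
Claimed: 11
Statement is TRUE → Eve tells the truth → Knight

Knight


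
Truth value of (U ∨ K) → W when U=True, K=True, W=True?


U = True, K = True, W = True
Expression: (U ∨ K) → W
Step 1: U ∨ K = True OR True = True
Step 2: (True) → W = True → True (false only if antecedent True and consequent False) = True

True


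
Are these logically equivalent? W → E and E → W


Expression 1: W → E
Expression 2: E → W
Truth table (W E | Expr1 Expr2):
  T T |   T     T
  T F |   F     T   ← differ
  F T |   T     F   ← differ
  F F |   T     T
Counterexample: W=T, E=F gives Expr1 = F but Expr2 = T, so the expressions are NOT logically equivalent.

No


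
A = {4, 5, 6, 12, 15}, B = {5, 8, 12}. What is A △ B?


A = {4, 5, 6, 12, 15}
B = {5, 8, 12}
Operation: symmetric difference
In A only: [4, 6, 15], in B only: [8]

{4, 6, 8, 15}


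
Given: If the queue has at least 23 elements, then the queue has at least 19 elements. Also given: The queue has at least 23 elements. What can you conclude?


Modus ponens: P → Q, P ⊢ Q
P: the queue has at least 23 elements
Q: the queue has at least 19 elements
We have P → Q and P is true.
By modus ponens, Q must be true.

The queue has at least 19 elements


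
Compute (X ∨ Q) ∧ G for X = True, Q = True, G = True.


X = True, Q = True, G = True
Step 1: X ∨ Q = True OR True = True
Step 2: True ∧ G = True AND True = True
OR is true when at least one operand is true; AND requires both.

True


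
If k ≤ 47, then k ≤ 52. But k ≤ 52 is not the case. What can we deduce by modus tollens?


Modus tollens: P → Q, ¬Q ⊢ ¬P
P: k ≤ 47
Q: k ≤ 52
We have P → Q and Q is false.
By modus tollens, P must be false.

It is not the case that k ≤ 47


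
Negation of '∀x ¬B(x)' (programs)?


Original: ∀x ¬B(x)
Rule: ¬∀→∃, ¬∃→∀, negate predicate.
Negation: ∃x B(x)

∃x B(x)


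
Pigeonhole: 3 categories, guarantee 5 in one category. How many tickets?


Pigeonhole: to guarantee k in one of n categories, need (k-1)×n + 1.
k = 5, n = 3
Minimum = (5-1) × 3 + 1 = 4 × 3 + 1

13


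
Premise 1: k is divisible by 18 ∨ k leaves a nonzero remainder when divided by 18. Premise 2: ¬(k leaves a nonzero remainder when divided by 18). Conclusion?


Disjunctive syllogism: P ∨ Q, ¬P ⊢ Q
Disjunction: k is divisible by 18 ∨ k leaves a nonzero remainder when divided by 18
We know it is not the case that k leaves a nonzero remainder when divided by 18.
By disjunctive syllogism, the other disjunct must be true.

k is divisible by 18


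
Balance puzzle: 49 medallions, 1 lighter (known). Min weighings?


Each weighing has 3 outcomes (left heavy / balance / right heavy), so k weighings distinguish at most 3^k cases; splitting into three near-equal groups achieves this.
Need 3^k ≥ 49: 3^3 = 27 < 49 ≤ 3^4 = 81
k = ⌈log₃(49)⌉ = 4

4


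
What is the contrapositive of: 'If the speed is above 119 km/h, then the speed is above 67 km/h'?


Original: If the speed is above 119 km/h, then the speed is above 67 km/h
Contrapositive: If ¬Q, then ¬P
Negate Q: not (the speed is above 67 km/h)
Negate P: not (the speed is above 119 km/h)

If not (the speed is above 67 km/h), then not (the speed is above 119 km/h).


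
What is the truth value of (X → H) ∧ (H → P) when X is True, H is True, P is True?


X = True, H = True, P = True
Step 1: X → H is false only when X=True and H=False. Result: True
Step 2: H → P is false only when H=True and P=False. Result: True
Step 3: True ∧ True = True

True


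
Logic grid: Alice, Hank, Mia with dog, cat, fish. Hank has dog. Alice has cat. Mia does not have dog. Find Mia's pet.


From clues:
  Hank → dog
  Alice → cat
By elimination, Mia gets the remaining.

fish


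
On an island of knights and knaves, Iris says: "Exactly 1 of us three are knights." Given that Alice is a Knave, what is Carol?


Iris claims exactly 1 knights among Iris, Alice, Carol.
Given: Alice is a Knave.

Case 1: Iris is a Knight (tells truth)
  Then exactly 1 of the three are knights.
  Counting Iris, Alice: 1 knight(s) so far. Need 0 more → Carol = Knave.
Case 2: Iris is a Knave (lies)
  Then the count is NOT 1.
  If Carol = Knight, count = 1 = 1 → claim would be true, contradicts lie.
  If Carol = Knave, count = 0 ≠ 1 → lie confirmed ✓

Carol is a Knave.

Knave


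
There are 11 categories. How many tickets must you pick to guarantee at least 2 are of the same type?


Pigeonhole: to guarantee k in one of n categories, need (k-1)×n + 1.
k = 2, n = 11
Minimum = (2-1) × 11 + 1 = 1 × 11 + 1

12


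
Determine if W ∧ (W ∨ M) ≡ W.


Expression 1: W ∧ (W ∨ M)
Expression 2: W
Truth table (W M | Expr1 Expr2):
  T T |   T     T
  T F |   T     T
  F T |   F     F
  F F |   F     F
All 4 rows agree, so the expressions are logically equivalent.

Yes


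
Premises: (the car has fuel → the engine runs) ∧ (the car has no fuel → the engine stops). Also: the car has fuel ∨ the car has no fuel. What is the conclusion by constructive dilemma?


Constructive dilemma: (P → Q) ∧ (R → S), P ∨ R ⊢ Q ∨ S
Premise 1: the car has fuel → the engine runs
Premise 2: the car has no fuel → the engine stops
Premise 3: the car has fuel ∨ the car has no fuel
Case 1: Assuming the car has fuel, then by Premise 1, the engine runs.
Case 2: Assuming the car has no fuel, then by Premise 2, the engine stops.
Since one of the car has fuel or the car has no fuel must hold, we get the engine runs or the engine stops.

The engine runs or the engine stops.


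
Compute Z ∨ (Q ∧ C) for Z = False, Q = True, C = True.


Z = False, Q = True, C = True
Step 1: Q ∧ C = True AND True = True
Step 2: Z ∨ True = False OR True = True
AND evaluated first (higher precedence); then OR applied.

True


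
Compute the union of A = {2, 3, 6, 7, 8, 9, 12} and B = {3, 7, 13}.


A = {2, 3, 6, 7, 8, 9, 12}
B = {3, 7, 13}
Operation: union
All elements combined: 2, 3, 6, 7, 8, 9, 12, 13

{2, 3, 6, 7, 8, 9, 12, 13}


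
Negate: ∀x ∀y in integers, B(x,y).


Original: ∀x ∀y B(x,y)
Rule: ¬∀→∃, ¬∃→∀, negate predicate.
Negation: ∃x ∃y ¬B(x,y)

∃x ∃y ¬B(x,y)


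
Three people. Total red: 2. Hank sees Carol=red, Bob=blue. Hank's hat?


Total red = 2, seen red = 1
Own red = 2 - 1 = 1
Hank's hat is red.

red


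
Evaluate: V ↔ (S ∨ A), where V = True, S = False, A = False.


V = True, S = False, A = False
Step 1: S ∨ A = False OR False = False
Step 2: V ↔ (False): true when both sides have same truth value.
Result: True ↔ False = False

False


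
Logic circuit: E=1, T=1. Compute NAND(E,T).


E AND T = 1
NOT(1) = 0

0


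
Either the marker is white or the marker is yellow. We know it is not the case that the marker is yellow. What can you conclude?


Disjunctive syllogism: P ∨ Q, ¬P ⊢ Q
Disjunction: the marker is white ∨ the marker is yellow
We know it is not the case that the marker is yellow.
By disjunctive syllogism, the other disjunct must be true.

The marker is white


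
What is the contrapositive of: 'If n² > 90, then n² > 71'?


Original: If n² > 90, then n² > 71
Contrapositive: If ¬Q, then ¬P
Negate Q: not (n² > 71)
Negate P: not (n² > 90)

If not (n² > 71), then not (n² > 90).


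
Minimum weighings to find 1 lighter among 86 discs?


Each weighing has 3 outcomes (left heavy / balance / right heavy), so k weighings distinguish at most 3^k cases; splitting into three near-equal groups achieves this.
Need 3^k ≥ 86: 3^4 = 81 < 86 ≤ 3^5 = 243
k = ⌈log₃(86)⌉ = 5

5


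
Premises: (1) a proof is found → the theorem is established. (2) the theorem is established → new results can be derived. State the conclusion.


Hypothetical syllogism: P → Q, Q → R ⊢ P → R
Premise 1: a proof is found → the theorem is established
Premise 2: the theorem is established → new results can be derived
Chain the implications: the middle term (the theorem is established) links the two.
Conclusion: If a proof is found, then new results can be derived.

If a proof is found, then new results can be derived.


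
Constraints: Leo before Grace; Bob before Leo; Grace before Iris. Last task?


Constraints: Leo before Grace; Bob before Leo; Grace before Iris
The last task can have nothing scheduled after it, so it must never appear on the left of a 'before'.
Tasks appearing before some other task: Leo, Bob, Grace.
The only task not in that list is Iris → it is last.

Iris


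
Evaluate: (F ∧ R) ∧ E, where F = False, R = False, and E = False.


F = False, R = False, E = False
Step 1: F ∧ R = False AND False = False
Step 2: False ∧ E = False AND False = False
AND is true only when ALL operands are true.

False


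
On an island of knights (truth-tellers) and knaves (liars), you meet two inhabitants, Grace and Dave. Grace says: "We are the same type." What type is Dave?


Grace says: "We are the same type."
Case 1: Grace is a Knight (truth-teller)
  Statement is true → they ARE the same → Dave is also a Knight
Case 2: Grace is a Knave (liar)
  Statement is false → they are NOT the same → Dave is a Knight
In both cases, Dave is a Knight.

Knight


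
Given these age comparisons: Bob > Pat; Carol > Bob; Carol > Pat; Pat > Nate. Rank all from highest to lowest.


Constraints: Bob > Pat; Carol > Bob; Carol > Pat; Pat > Nate
Method: at each step, the next-highest is the one remaining person who never appears on the smaller side of a constraint between remaining people.
  Step 1: remaining {Pat, Carol, Bob, Nate}; on the smaller side: {Pat, Bob, Nate} → Carol is next (Carol > Bob; Carol > Pat).
  Step 2: remaining {Pat, Bob, Nate}; on the smaller side: {Pat, Nate} → Bob is next (Bob > Pat).
  Step 3: remaining {Pat, Nate}; on the smaller side: {Nate} → Pat is next (Pat > Nate).
  Step 4: only Nate remains → lowest.
Final ranking (highest to lowest):

Carol > Bob > Pat > Nate


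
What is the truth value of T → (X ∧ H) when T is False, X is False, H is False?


T = False, X = False, H = False
Step 1: X ∧ H = False AND False = False
Step 2: T → (False): false only when T=True and consequent=False.
Result: True

True


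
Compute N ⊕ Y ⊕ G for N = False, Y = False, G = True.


N = False, Y = False, G = True
Step 1: N ⊕ Y = False XOR False = False
Step 2: False ⊕ G = False XOR True = True
XOR is true when an odd number of operands are true.

True


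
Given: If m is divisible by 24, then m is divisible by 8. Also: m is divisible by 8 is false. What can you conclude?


Modus tollens: P → Q, ¬Q ⊢ ¬P
P: m is divisible by 24
Q: m is divisible by 8
We have P → Q and Q is false.
By modus tollens, P must be false.

It is not the case that m is divisible by 24


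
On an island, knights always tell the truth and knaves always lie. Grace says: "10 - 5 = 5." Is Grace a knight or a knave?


Statement: "10 - 5 = 5."
Actual: 10 - 5 = 5
Claimed: 5
Statement is TRUE → Grace tells the truth → Knight

Knight


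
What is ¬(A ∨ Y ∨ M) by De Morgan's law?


De Morgan's law: ¬(P ∨ Q ∨ R) ≡ ¬P ∧ ¬Q ∧ ¬R
¬(A ∨ Y ∨ M) = ¬A ∧ ¬Y ∧ ¬M

¬A ∧ ¬Y ∧ ¬M


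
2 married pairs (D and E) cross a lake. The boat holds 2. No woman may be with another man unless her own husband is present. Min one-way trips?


Label couples D and E.
1. WD+WE → (far: WD,WE; near: HD,HE)
2. WD ←   (far: WE; near: HD,HE,WD)
3. HD+HE → (far: HD,HE,WE; near: WD)
4. HD ←   (far: HE,WE; near: HD,WD)  — HD returns, since WD is alone on near bank
5. HD+WD → (far: all four; near: empty)
Every state respects the constraint.
Minimum trips = 5

5


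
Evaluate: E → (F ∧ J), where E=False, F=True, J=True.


E = False, F = True, J = True
Expression: E → (F ∧ J)
Step 1: F ∧ J = True AND True = True
Step 2: E → (True) = False → True = True

True


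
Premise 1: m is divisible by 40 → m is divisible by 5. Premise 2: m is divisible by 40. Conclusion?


Modus ponens: P → Q, P ⊢ Q
P: m is divisible by 40
Q: m is divisible by 5
We have P → Q and P is true.
By modus ponens, Q must be true.

m is divisible by 5


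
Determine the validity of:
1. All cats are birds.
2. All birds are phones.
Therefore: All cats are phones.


Premise 1: All cats are birds.
Premise 2: All birds are phones.
Conclusion: All cats are phones.
Barbara syllogism (AAA-1): All A are B, All B are C → All A are C.
Middle term (birds) distributed in premise 2.

Valid


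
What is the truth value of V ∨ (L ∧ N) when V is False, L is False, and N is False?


V = False, L = False, N = False
Step 1: L ∧ N = False AND False = False
Step 2: V ∨ False = False OR False = False
AND evaluated first (higher precedence); then OR applied.

False


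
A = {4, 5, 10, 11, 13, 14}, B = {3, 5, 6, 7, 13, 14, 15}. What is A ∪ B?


A = {4, 5, 10, 11, 13, 14}
B = {3, 5, 6, 7, 13, 14, 15}
Operation: union
All elements combined: 3, 4, 5, 6, 7, 10, 11, 13, 14, 15

{3, 4, 5, 6, 7, 10, 11, 13, 14, 15}


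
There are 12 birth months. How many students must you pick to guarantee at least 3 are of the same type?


Pigeonhole: to guarantee k in one of n categories, need (k-1)×n + 1.
k = 3, n = 12
Minimum = (3-1) × 12 + 1 = 2 × 12 + 1

25


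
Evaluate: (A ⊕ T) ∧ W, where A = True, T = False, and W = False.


A = True, T = False, W = False
Step 1: A ⊕ T = True XOR False = True
Step 2: True ∧ W = True AND False = False
XOR true when exactly one of A,T is true; then AND with W.

False


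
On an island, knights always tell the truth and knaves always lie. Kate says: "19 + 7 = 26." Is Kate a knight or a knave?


Statement: "19 + 7 = 26."
Actual: 19 + 7 = 26
Claimed: 26
Statement is TRUE → Kate tells the truth → Knight

Knight


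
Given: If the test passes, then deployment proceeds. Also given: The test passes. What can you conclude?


Modus ponens: P → Q, P ⊢ Q
P: the test passes
Q: deployment proceeds
We have P → Q and P is true.
By modus ponens, Q must be true.

Deployment proceeds


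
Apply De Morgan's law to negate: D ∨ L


De Morgan's law: ¬(P ∨ Q) ≡ ¬P ∧ ¬Q
¬(D ∨ L) = ¬D ∧ ¬L

¬D ∧ ¬L


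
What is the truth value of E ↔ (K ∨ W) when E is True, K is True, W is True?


E = True, K = True, W = True
Step 1: K ∨ W = True OR True = True
Step 2: E ↔ (True): true when both sides have same truth value.
Result: True ↔ True = True

True


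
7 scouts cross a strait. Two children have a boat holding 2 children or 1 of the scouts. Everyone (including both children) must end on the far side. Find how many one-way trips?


Per crossing of one of the scouts: children→, one←, one of the scouts→, one← = 4 trips
7 × 4 = 28, + 1 final children→ = 29
Minimum trips = 29

29


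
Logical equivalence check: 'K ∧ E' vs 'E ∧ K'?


Expression 1: K ∧ E
Expression 2: E ∧ K
Truth table (K E | Expr1 Expr2):
  T T |   T     T
  T F |   F     F
  F T |   F     F
  F F |   F     F
All 4 rows agree, so the expressions are logically equivalent.

Yes


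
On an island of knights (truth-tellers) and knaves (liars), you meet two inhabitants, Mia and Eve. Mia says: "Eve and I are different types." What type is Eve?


Mia says: "Eve and I are different types."
Case 1: Mia is a Knight (truth-teller)
  Statement is true → they ARE different → Eve is a Knave
Case 2: Mia is a Knave (liar)
  Statement is false → they are NOT different → Eve is a Knave
In both cases, Eve is a Knave.

Knave


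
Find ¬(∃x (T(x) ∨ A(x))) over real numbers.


Original: ∃x (T(x) ∨ A(x))
Rule: ¬∀→∃, ¬∃→∀, negate predicate.
Negation: ∀x (¬T(x) ∧ ¬A(x))

∀x (¬T(x) ∧ ¬A(x))


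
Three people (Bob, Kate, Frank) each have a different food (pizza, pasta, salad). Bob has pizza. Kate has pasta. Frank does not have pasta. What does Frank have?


From clues:
  Bob → pizza
  Kate → pasta
By elimination, Frank gets the remaining.

salad


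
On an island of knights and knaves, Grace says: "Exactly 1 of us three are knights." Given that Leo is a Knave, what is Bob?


Grace claims exactly 1 knights among Grace, Leo, Bob.
Given: Leo is a Knave.

Case 1: Grace is a Knight (tells truth)
  Then exactly 1 of the three are knights.
  Counting Grace, Leo: 1 knight(s) so far. Need 0 more → Bob = Knave.
Case 2: Grace is a Knave (lies)
  Then the count is NOT 1.
  If Bob = Knight, count = 1 = 1 → claim would be true, contradicts lie.
  If Bob = Knave, count = 0 ≠ 1 → lie confirmed ✓

Bob is a Knave.

Knave


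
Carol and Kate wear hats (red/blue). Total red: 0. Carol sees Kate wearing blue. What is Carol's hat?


Total red = 0, Kate = blue
Red accounted for: 0
Remaining for Carol: 0
Carol's hat is blue.

blue


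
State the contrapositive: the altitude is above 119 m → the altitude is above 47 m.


Original: If the altitude is above 119 m, then the altitude is above 47 m
Contrapositive: If ¬Q, then ¬P
Negate Q: not (the altitude is above 47 m)
Negate P: not (the altitude is above 119 m)

If not (the altitude is above 47 m), then not (the altitude is above 119 m).


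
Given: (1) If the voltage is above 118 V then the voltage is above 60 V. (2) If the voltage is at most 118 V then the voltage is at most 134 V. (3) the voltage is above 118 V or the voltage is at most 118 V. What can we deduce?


Constructive dilemma: (P → Q) ∧ (R → S), P ∨ R ⊢ Q ∨ S
Premise 1: the voltage is above 118 V → the voltage is above 60 V
Premise 2: the voltage is at most 118 V → the voltage is at most 134 V
Premise 3: the voltage is above 118 V ∨ the voltage is at most 118 V
Case 1: Assuming the voltage is above 118 V, then by Premise 1, the voltage is above 60 V.
Case 2: Assuming the voltage is at most 118 V, then by Premise 2, the voltage is at most 134 V.
Since one of the voltage is above 118 V or the voltage is at most 118 V must hold, we get the voltage is above 60 V or the voltage is at most 134 V.

The voltage is above 60 V or the voltage is at most 134 V.
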